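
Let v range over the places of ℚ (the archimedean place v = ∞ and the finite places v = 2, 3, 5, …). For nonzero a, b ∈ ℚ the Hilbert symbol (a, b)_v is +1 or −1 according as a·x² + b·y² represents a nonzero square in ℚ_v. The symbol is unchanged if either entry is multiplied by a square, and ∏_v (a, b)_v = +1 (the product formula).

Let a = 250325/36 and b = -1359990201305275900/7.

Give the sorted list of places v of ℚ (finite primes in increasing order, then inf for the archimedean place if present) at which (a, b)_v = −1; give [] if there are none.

[7, 17, 19, 31]

(a, b) ≡ (10013, -2737) mod (ℚ^×)²; places V = {2, 3, 5, 7, 17, 19, 23, 31, ∞}.
(a,b)_5: α=2, u≡3; β=2, v≡2 (mod 5); (3|5)=-1, (2|5)=-1; sign (−1)^0·-1^2·-1^2 = +1.
(a,b)_31: α=1, u≡3; β=4, v≡12 (mod 31); (3|31)=-1, (12|31)=-1; sign (−1)^0·-1^4·-1^1 = -1.
(a,b)_7: α=0, u≡5; β=-1, v≡4 (mod 7); (5|7)=-1, (4|7)=+1; sign (−1)^0·-1^-1·+1^0 = -1.
(a,b)_2: α=-2, β=2; u≡5, v≡7 (mod 8); ε(u)ε(v)=0·1, αω(v)=-2·0, βω(u)=2·1; sum ≡ 0  ⇒  +1.
(a,b)_17: α=1, u≡10; β=3, v≡2 (mod 17); (10|17)=-1, (2|17)=+1; sign (−1)^0·-1^3·+1^1 = -1.
(a,b)_23: α=0, u≡3; β=1, v≡19 (mod 23); (3|23)=+1, (19|23)=-1; sign (−1)^0·+1^1·-1^0 = +1.
(a,b)_19: α=1, u≡15; β=4, v≡8 (mod 19); (15|19)=-1, (8|19)=-1; sign (−1)^0·-1^4·-1^1 = -1.
(a,b)_∞: sgn(10013)=+, sgn(-2737)=−, so +1.
(a,b)_3: α=-2, u≡2; β=0, v≡2 (mod 3); (2|3)=-1, (2|3)=-1; sign (−1)^0·-1^0·-1^-2 = +1.
(10013, -2737 / ℚ) ramifies at {7, 17, 19, 31}: a division algebra.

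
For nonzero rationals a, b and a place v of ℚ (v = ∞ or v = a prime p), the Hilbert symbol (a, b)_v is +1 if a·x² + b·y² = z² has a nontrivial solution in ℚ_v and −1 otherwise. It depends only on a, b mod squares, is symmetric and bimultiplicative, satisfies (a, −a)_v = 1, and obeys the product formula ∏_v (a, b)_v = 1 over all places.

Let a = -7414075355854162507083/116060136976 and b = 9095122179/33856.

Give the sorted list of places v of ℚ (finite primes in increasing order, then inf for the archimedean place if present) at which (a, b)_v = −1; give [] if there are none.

(a, b) ≡ (-187, 19) mod (ℚ^×)²; places V = {2, 3, 7, 11, 13, 17, 19, 23, ∞}.
(a,b)_7: α=-2, u≡1; β=0, v≡6 (mod 7); (1|7)=+1, (6|7)=-1; sign (−1)^0·+1^0·-1^-2 = +1.
(a,b)_17: α=5, u≡10; β=2, v≡15 (mod 17); (10|17)=-1, (15|17)=+1; sign (−1)^0·-1^2·+1^5 = +1.
(a,b)_2: α=-4, β=-6; u≡5, v≡3 (mod 8); ε(u)ε(v)=0·1, αω(v)=-4·1, βω(u)=-6·1; sum ≡ 0  ⇒  +1.
(a,b)_19: α=2, u≡13; β=1, v≡7 (mod 19); (13|19)=-1, (7|19)=+1; sign (−1)^0·-1^1·+1^2 = -1.
(a,b)_13: α=2, u≡7; β=2, v≡2 (mod 13); (7|13)=-1, (2|13)=-1; sign (−1)^0·-1^2·-1^2 = +1.
(a,b)_3: α=12, u≡2; β=4, v≡1 (mod 3); (2|3)=-1, (1|3)=+1; sign (−1)^0·-1^4·+1^12 = +1.
(a,b)_11: α=5, u≡9; β=2, v≡6 (mod 11); (9|11)=+1, (6|11)=-1; sign (−1)^0·+1^2·-1^5 = -1.
(a,b)_∞: sgn(-187)=−, sgn(19)=+, so +1.
(a,b)_23: α=-6, u≡11; β=-2, v≡15 (mod 23); (11|23)=-1, (15|23)=-1; sign (−1)^0·-1^-2·-1^-6 = +1.
|Ram(-187, 19)| = 2, even; anisotropic at {11, 19}.

[11, 19]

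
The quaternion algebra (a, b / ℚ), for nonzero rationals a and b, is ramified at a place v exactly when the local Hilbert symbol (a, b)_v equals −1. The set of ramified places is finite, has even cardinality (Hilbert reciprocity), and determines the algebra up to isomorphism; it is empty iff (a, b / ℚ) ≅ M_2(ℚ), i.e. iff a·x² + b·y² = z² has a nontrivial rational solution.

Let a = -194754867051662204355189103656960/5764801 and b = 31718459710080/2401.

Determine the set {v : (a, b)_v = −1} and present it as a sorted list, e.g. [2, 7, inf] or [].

[2, 5]

(a, b) ≡ (-2210, 158730) mod (ℚ^×)²; places V = {2, 3, 5, 7, 11, 13, 17, 19, 31, 37, ∞}.
(a,b)_∞: sgn(-2210)=−, sgn(158730)=+, so +1.
(a,b)_3: α=4, u≡1; β=3, v≡2 (mod 3); (1|3)=+1, (2|3)=-1; sign (−1)^0·+1^3·-1^4 = +1.
(a,b)_37: α=2, u≡26; β=1, v≡2 (mod 37); (26|37)=+1, (2|37)=-1; sign (−1)^0·+1^1·-1^2 = +1.
(a,b)_19: α=4, u≡12; β=2, v≡16 (mod 19); (12|19)=-1, (16|19)=+1; sign (−1)^0·-1^2·+1^4 = +1.
(a,b)_17: α=3, u≡3; β=0, v≡16 (mod 17); (3|17)=-1, (16|17)=+1; sign (−1)^0·-1^0·+1^3 = +1.
(a,b)_2: α=31, β=7; u≡7, v≡5 (mod 8); ε(u)ε(v)=1·0, αω(v)=31·1, βω(u)=7·0; sum ≡ 1  ⇒  -1.
(a,b)_11: α=2, u≡5; β=1, v≡3 (mod 11); (5|11)=+1, (3|11)=+1; sign (−1)^0·+1^1·+1^2 = +1.
(a,b)_13: α=3, u≡10; β=1, v≡4 (mod 13); (10|13)=+1, (4|13)=+1; sign (−1)^0·+1^1·+1^3 = +1.
(a,b)_31: α=2, u≡26; β=2, v≡18 (mod 31); (26|31)=-1, (18|31)=+1; sign (−1)^0·-1^2·+1^2 = +1.
(a,b)_5: α=1, u≡3; β=1, v≡1 (mod 5); (3|5)=-1, (1|5)=+1; sign (−1)^0·-1^1·+1^1 = -1.
(a,b)_7: α=-8, u≡1; β=-4, v≡3 (mod 7); (1|7)=+1, (3|7)=-1; sign (−1)^0·+1^-4·-1^-8 = +1.
Ram(-2210, 158730) = {2, 5}; no ℚ_2-point on the conic.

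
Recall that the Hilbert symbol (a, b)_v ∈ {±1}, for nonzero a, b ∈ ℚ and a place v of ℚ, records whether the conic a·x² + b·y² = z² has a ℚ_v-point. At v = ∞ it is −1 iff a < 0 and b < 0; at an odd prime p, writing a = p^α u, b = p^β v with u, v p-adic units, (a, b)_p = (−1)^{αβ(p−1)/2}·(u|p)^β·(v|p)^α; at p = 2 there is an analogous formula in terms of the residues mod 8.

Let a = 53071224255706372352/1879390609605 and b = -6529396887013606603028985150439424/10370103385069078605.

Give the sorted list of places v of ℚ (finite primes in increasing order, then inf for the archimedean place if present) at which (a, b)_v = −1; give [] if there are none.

(a, b) ≡ (85, -11305) mod (ℚ^×)²; places V = {2, 3, 5, 7, 13, 17, 19, 29, ∞}.
(a,b)_7: α=2, u≡4; β=3, v≡4 (mod 7); (4|7)=+1, (4|7)=+1; sign (−1)^0·+1^3·+1^2 = +1.
(a,b)_5: α=-1, u≡2; β=-1, v≡1 (mod 5); (2|5)=-1, (1|5)=+1; sign (−1)^0·-1^-1·+1^-1 = -1.
(a,b)_3: α=-12, u≡1; β=-20, v≡2 (mod 3); (1|3)=+1, (2|3)=-1; sign (−1)^0·+1^-20·-1^-12 = +1.
(a,b)_19: α=2, u≡6; β=3, v≡15 (mod 19); (6|19)=+1, (15|19)=-1; sign (−1)^0·+1^3·-1^2 = +1.
(a,b)_29: α=-4, u≡26; β=-6, v≡9 (mod 29); (26|29)=-1, (9|29)=+1; sign (−1)^0·-1^-6·+1^-4 = +1.
(a,b)_2: α=8, β=24; u≡5, v≡7 (mod 8); ε(u)ε(v)=0·1, αω(v)=8·0, βω(u)=24·1; sum ≡ 0  ⇒  +1.
(a,b)_∞: sgn(85)=+, sgn(-11305)=−, so +1.
(a,b)_13: α=4, u≡6; β=6, v≡7 (mod 13); (6|13)=-1, (7|13)=-1; sign (−1)^0·-1^6·-1^4 = +1.
(a,b)_17: α=7, u≡12; β=11, v≡13 (mod 17); (12|17)=-1, (13|17)=+1; sign (−1)^0·-1^11·+1^7 = -1.
(85, -11305 / ℚ) ramifies at {5, 17}: a division algebra.

[5, 17]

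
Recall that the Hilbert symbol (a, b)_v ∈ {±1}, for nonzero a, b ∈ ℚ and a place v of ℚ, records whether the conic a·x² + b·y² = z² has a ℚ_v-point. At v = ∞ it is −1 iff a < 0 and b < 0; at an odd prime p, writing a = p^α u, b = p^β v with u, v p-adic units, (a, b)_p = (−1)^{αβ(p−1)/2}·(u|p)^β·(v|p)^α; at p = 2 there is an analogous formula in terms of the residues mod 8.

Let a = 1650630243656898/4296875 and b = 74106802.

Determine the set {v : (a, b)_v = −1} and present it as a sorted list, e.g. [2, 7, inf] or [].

(a, b) ≡ (3900358, 205282) mod (ℚ^×)²; places V = {2, 3, 5, 7, 11, 19, 31, 43, ∞}.
(a,b)_2: α=1, β=1; u≡3, v≡1 (mod 8); ε(u)ε(v)=1·0, αω(v)=1·0, βω(u)=1·1; sum ≡ 1  ⇒  -1.
(a,b)_43: α=1, u≡20; β=1, v≡17 (mod 43); (20|43)=-1, (17|43)=+1; sign (−1)^1·-1^1·+1^1 = +1.
(a,b)_∞: sgn(3900358)=+, sgn(205282)=+, so +1.
(a,b)_7: α=3, u≡2; β=1, v≡5 (mod 7); (2|7)=+1, (5|7)=-1; sign (−1)^1·+1^1·-1^3 = +1.
(a,b)_3: α=6, u≡1; β=0, v≡1 (mod 3); (1|3)=+1, (1|3)=+1; sign (−1)^0·+1^0·+1^6 = +1.
(a,b)_19: α=5, u≡7; β=2, v≡6 (mod 19); (7|19)=+1, (6|19)=+1; sign (−1)^0·+1^2·+1^5 = +1.
(a,b)_11: α=-1, u≡5; β=1, v≡10 (mod 11); (5|11)=+1, (10|11)=-1; sign (−1)^1·+1^1·-1^-1 = +1.
(a,b)_5: α=-8, u≡3; β=0, v≡2 (mod 5); (3|5)=-1, (2|5)=-1; sign (−1)^0·-1^0·-1^-8 = +1.
(a,b)_31: α=1, u≡1; β=1, v≡8 (mod 31); (1|31)=+1, (8|31)=+1; sign (−1)^1·+1^1·+1^1 = -1.
Ram(3900358, 205282) = {2, 31}; no ℚ_2-point on the conic.

[2, 31]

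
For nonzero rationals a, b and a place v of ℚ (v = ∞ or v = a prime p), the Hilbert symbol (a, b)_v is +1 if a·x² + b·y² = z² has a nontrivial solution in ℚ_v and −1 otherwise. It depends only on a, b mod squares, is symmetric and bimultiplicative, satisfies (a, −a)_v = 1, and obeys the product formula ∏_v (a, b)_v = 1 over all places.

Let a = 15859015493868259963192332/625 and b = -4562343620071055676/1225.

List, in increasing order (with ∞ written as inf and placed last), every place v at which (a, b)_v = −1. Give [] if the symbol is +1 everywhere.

[3, 37]

Mod squares: a ≡ 51243, b ≡ -14911. Check v ∈ {∞, 2, 3, 5, 7, 11, 13, 19, 23, 29, 31, 37}.
v=∞: 51243 > 0 and -14911 < 0  ⇒  (a,b)_∞ = +1.
v=23: a=23^2·(≡17), b=23^0·(≡4) mod 23; (17|23)=-1, (4|23)=+1; (−1)^{2·0·11}·(-1)^0·(+1)^2 = +1.
v=5: a=5^-4·(≡2), b=5^-2·(≡1) mod 5; (2|5)=-1, (1|5)=+1; (−1)^{-4·-2·2}·(-1)^-2·(+1)^-4 = +1.
v=7: a=7^0·(≡6), b=7^-2·(≡6) mod 7; (6|7)=-1, (6|7)=-1; (−1)^{0·-2·3}·(-1)^-2·(-1)^0 = +1.
v=3: a=3^3·(≡2), b=3^2·(≡2) mod 3; (2|3)=-1, (2|3)=-1; (−1)^{3·2·1}·(-1)^2·(-1)^3 = -1.
v=29: a=29^3·(≡11), b=29^2·(≡6) mod 29; (11|29)=-1, (6|29)=+1; (−1)^{3·2·14}·(-1)^2·(+1)^3 = +1.
v=11: a=11^0·(≡3), b=11^2·(≡9) mod 11; (3|11)=+1, (9|11)=+1; (−1)^{0·2·5}·(+1)^2·(+1)^0 = +1.
v=13: a=13^4·(≡4), b=13^3·(≡4) mod 13; (4|13)=+1, (4|13)=+1; (−1)^{4·3·6}·(+1)^3·(+1)^4 = +1.
v=37: a=37^4·(≡5), b=37^3·(≡7) mod 37; (5|37)=-1, (7|37)=+1; (−1)^{4·3·18}·(-1)^3·(+1)^4 = -1.
v=31: a=31^1·(≡7), b=31^1·(≡21) mod 31; (7|31)=+1, (21|31)=-1; (−1)^{1·1·15}·(+1)^1·(-1)^1 = +1.
v=19: a=19^3·(≡3), b=19^2·(≡1) mod 19; (3|19)=-1, (1|19)=+1; (−1)^{3·2·9}·(-1)^2·(+1)^3 = +1.
v=2: v_2(a)=2, v_2(b)=2; units ≡ 3, 1 (mod 8); ε·ε+αω+βω = 1·0+2·0+2·1 ≡ 0  ⇒  (a,b)_2 = +1.
Ram(51243, -14911) = {3, 37}; no ℚ_3-point on the conic.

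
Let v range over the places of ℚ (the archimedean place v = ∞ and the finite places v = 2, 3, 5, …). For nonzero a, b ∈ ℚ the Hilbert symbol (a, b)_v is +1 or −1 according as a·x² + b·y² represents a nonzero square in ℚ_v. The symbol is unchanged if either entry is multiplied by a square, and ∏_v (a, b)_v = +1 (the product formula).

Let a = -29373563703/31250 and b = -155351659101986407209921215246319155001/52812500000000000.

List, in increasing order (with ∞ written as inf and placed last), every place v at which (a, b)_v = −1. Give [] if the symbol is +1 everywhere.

[3, 11, 23, inf]

(a, b) ≡ (-36366, -4002) mod (ℚ^×)²; places V = {2, 3, 5, 11, 13, 19, 23, 29, 31, 41, ∞}.
(a,b)_2: α=-1, β=-11; u≡1, v≡7 (mod 8); ε(u)ε(v)=0·1, αω(v)=-1·0, βω(u)=-11·0; sum ≡ 0  ⇒  +1.
(a,b)_11: α=1, u≡9; β=4, v≡2 (mod 11); (9|11)=+1, (2|11)=-1; sign (−1)^0·+1^4·-1^1 = -1.
(a,b)_∞: sgn(-36366)=−, sgn(-4002)=−, so -1.
(a,b)_23: α=0, u≡11; β=1, v≡17 (mod 23); (11|23)=-1, (17|23)=-1; sign (−1)^0·-1^1·-1^0 = -1.
(a,b)_3: α=1, u≡1; β=9, v≡1 (mod 3); (1|3)=+1, (1|3)=+1; sign (−1)^1·+1^9·+1^1 = -1.
(a,b)_19: α=1, u≡17; β=4, v≡7 (mod 19); (17|19)=+1, (7|19)=+1; sign (−1)^0·+1^4·+1^1 = +1.
(a,b)_41: α=2, u≡37; β=8, v≡37 (mod 41); (37|41)=+1, (37|41)=+1; sign (−1)^0·+1^8·+1^2 = +1.
(a,b)_5: α=-6, u≡1; β=-16, v≡2 (mod 5); (1|5)=+1, (2|5)=-1; sign (−1)^0·+1^-16·-1^-6 = +1.
(a,b)_31: α=2, u≡18; β=4, v≡14 (mod 31); (18|31)=+1, (14|31)=+1; sign (−1)^0·+1^4·+1^2 = +1.
(a,b)_29: α=1, u≡23; β=3, v≡25 (mod 29); (23|29)=+1, (25|29)=+1; sign (−1)^0·+1^3·+1^1 = +1.
(a,b)_13: α=0, u≡8; β=-2, v≡2 (mod 13); (8|13)=-1, (2|13)=-1; sign (−1)^0·-1^-2·-1^0 = +1.
Ram(-36366, -4002) = {3, 11, 23, ∞}; no ℚ_3-point on the conic.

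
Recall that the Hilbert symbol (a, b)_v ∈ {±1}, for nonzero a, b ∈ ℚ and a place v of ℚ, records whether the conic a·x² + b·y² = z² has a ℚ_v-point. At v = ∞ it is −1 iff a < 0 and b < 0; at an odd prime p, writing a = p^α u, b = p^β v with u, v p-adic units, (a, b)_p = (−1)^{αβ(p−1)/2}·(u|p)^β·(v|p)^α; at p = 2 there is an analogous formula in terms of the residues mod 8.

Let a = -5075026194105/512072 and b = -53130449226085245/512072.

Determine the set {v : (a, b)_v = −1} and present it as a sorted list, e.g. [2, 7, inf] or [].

[7, inf]

(a, b) ≡ (-210, -6090) mod (ℚ^×)²; places V = {2, 3, 5, 7, 11, 19, 23, 29, ∞}.
(a,b)_7: α=3, u≡3; β=3, v≡5 (mod 7); (3|7)=-1, (5|7)=-1; sign (−1)^1·-1^3·-1^3 = -1.
(a,b)_19: α=4, u≡3; β=6, v≡11 (mod 19); (3|19)=-1, (11|19)=+1; sign (−1)^0·-1^6·+1^4 = +1.
(a,b)_∞: sgn(-210)=−, sgn(-6090)=−, so -1.
(a,b)_29: α=2, u≡4; β=3, v≡23 (mod 29); (4|29)=+1, (23|29)=+1; sign (−1)^0·+1^3·+1^2 = +1.
(a,b)_2: α=-3, β=-3; u≡7, v≡3 (mod 8); ε(u)ε(v)=1·1, αω(v)=-3·1, βω(u)=-3·0; sum ≡ 0  ⇒  +1.
(a,b)_11: α=-2, u≡7; β=-2, v≡1 (mod 11); (7|11)=-1, (1|11)=+1; sign (−1)^0·-1^-2·+1^-2 = +1.
(a,b)_23: α=-2, u≡21; β=-2, v≡15 (mod 23); (21|23)=-1, (15|23)=-1; sign (−1)^0·-1^-2·-1^-2 = +1.
(a,b)_5: α=1, u≡2; β=1, v≡3 (mod 5); (2|5)=-1, (3|5)=-1; sign (−1)^0·-1^1·-1^1 = +1.
(a,b)_3: α=3, u≡2; β=3, v≡1 (mod 3); (2|3)=-1, (1|3)=+1; sign (−1)^1·-1^3·+1^3 = +1.
Ram(-210, -6090) = {7, ∞}; no ℚ_7-point on the conic.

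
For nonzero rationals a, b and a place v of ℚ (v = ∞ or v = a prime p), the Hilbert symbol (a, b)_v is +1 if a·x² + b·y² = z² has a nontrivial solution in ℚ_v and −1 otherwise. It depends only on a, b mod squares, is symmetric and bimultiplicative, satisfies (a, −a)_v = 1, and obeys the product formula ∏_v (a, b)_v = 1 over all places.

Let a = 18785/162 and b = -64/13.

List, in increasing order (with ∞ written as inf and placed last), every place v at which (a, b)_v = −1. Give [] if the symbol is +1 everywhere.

[2, 5]

(a, b) ≡ (130, -13) mod (ℚ^×)²; places V = {2, 3, 5, 13, 17, ∞}.
(a,b)_3: α=-4, u≡1; β=0, v≡2 (mod 3); (1|3)=+1, (2|3)=-1; sign (−1)^0·+1^0·-1^-4 = +1.
(a,b)_13: α=1, u≡9; β=-1, v≡1 (mod 13); (9|13)=+1, (1|13)=+1; sign (−1)^0·+1^-1·+1^1 = +1.
(a,b)_17: α=2, u≡11; β=0, v≡16 (mod 17); (11|17)=-1, (16|17)=+1; sign (−1)^0·-1^0·+1^2 = +1.
(a,b)_∞: sgn(130)=+, sgn(-13)=−, so +1.
(a,b)_2: α=-1, β=6; u≡1, v≡3 (mod 8); ε(u)ε(v)=0·1, αω(v)=-1·1, βω(u)=6·0; sum ≡ 1  ⇒  -1.
(a,b)_5: α=1, u≡1; β=0, v≡2 (mod 5); (1|5)=+1, (2|5)=-1; sign (−1)^0·+1^0·-1^1 = -1.
Ram(130, -13) = {2, 5}; no ℚ_2-point on the conic.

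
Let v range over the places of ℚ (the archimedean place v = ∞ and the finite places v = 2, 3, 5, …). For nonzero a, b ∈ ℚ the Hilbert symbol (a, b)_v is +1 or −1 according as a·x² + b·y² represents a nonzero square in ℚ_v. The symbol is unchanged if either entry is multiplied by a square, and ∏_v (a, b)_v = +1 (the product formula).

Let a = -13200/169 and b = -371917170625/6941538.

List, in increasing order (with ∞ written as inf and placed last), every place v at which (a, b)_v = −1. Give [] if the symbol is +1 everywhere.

[2, 11, 13, inf]

(a, b) ≡ (-33, -34034) mod (ℚ^×)²; places V = {2, 3, 5, 7, 11, 13, 17, 23, ∞}.
(a,b)_5: α=2, u≡3; β=4, v≡4 (mod 5); (3|5)=-1, (4|5)=+1; sign (−1)^0·-1^4·+1^2 = +1.
(a,b)_2: α=4, β=-1; u≡7, v≡7 (mod 8); ε(u)ε(v)=1·1, αω(v)=4·0, βω(u)=-1·0; sum ≡ 1  ⇒  -1.
(a,b)_11: α=1, u≡8; β=3, v≡2 (mod 11); (8|11)=-1, (2|11)=-1; sign (−1)^1·-1^3·-1^1 = -1.
(a,b)_13: α=-2, u≡8; β=1, v≡8 (mod 13); (8|13)=-1, (8|13)=-1; sign (−1)^0·-1^1·-1^-2 = -1.
(a,b)_17: α=0, u≡8; β=3, v≡4 (mod 17); (8|17)=+1, (4|17)=+1; sign (−1)^0·+1^3·+1^0 = +1.
(a,b)_23: α=0, u≡6; β=-2, v≡9 (mod 23); (6|23)=+1, (9|23)=+1; sign (−1)^0·+1^-2·+1^0 = +1.
(a,b)_3: α=1, u≡1; β=-8, v≡1 (mod 3); (1|3)=+1, (1|3)=+1; sign (−1)^0·+1^-8·+1^1 = +1.
(a,b)_7: α=0, u≡2; β=1, v≡6 (mod 7); (2|7)=+1, (6|7)=-1; sign (−1)^0·+1^1·-1^0 = +1.
(a,b)_∞: sgn(-33)=−, sgn(-34034)=−, so -1.
|Ram(-33, -34034)| = 4, even; anisotropic at {2, 11, 13, ∞}.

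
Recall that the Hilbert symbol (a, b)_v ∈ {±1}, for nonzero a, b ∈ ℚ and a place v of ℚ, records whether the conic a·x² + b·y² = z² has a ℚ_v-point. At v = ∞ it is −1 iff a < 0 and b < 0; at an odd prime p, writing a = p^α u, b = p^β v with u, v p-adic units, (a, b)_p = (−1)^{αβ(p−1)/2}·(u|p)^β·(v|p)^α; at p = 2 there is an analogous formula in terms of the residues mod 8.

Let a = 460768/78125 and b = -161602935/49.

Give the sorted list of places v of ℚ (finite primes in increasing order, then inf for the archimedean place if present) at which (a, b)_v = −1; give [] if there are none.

[3, 7, 13, 17]

(a, b) ≡ (1190, -96135) mod (ℚ^×)²; places V = {2, 3, 5, 7, 11, 13, 17, 29, 41, ∞}.
(a,b)_17: α=1, u≡4; β=1, v≡6 (mod 17); (4|17)=+1, (6|17)=-1; sign (−1)^0·+1^1·-1^1 = -1.
(a,b)_∞: sgn(1190)=+, sgn(-96135)=−, so +1.
(a,b)_5: α=-7, u≡3; β=1, v≡2 (mod 5); (3|5)=-1, (2|5)=-1; sign (−1)^0·-1^1·-1^-7 = +1.
(a,b)_13: α=0, u≡6; β=1, v≡6 (mod 13); (6|13)=-1, (6|13)=-1; sign (−1)^0·-1^1·-1^0 = -1.
(a,b)_11: α=2, u≡8; β=0, v≡9 (mod 11); (8|11)=-1, (9|11)=+1; sign (−1)^0·-1^0·+1^2 = +1.
(a,b)_3: α=0, u≡2; β=1, v≡1 (mod 3); (2|3)=-1, (1|3)=+1; sign (−1)^0·-1^1·+1^0 = -1.
(a,b)_2: α=5, β=0; u≡3, v≡1 (mod 8); ε(u)ε(v)=1·0, αω(v)=5·0, βω(u)=0·1; sum ≡ 0  ⇒  +1.
(a,b)_41: α=0, u≡21; β=2, v≡32 (mod 41); (21|41)=+1, (32|41)=+1; sign (−1)^0·+1^2·+1^0 = +1.
(a,b)_29: α=0, u≡13; β=1, v≡28 (mod 29); (13|29)=+1, (28|29)=+1; sign (−1)^0·+1^1·+1^0 = +1.
(a,b)_7: α=1, u≡2; β=-2, v≡3 (mod 7); (2|7)=+1, (3|7)=-1; sign (−1)^0·+1^-2·-1^1 = -1.
(1190, -96135 / ℚ) ramifies at {3, 7, 13, 17}: a division algebra.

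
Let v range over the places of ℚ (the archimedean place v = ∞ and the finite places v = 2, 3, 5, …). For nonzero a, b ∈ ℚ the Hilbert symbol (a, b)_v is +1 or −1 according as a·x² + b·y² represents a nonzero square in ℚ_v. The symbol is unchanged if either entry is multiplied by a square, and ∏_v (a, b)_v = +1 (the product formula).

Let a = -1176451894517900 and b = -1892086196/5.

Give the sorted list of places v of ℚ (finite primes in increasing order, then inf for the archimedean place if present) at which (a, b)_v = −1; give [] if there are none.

[11, inf]

Mod squares: a ≡ -19019, b ≡ -1105. Check v ∈ {∞, 2, 5, 7, 11, 13, 17, 19}.
v=11: a=11^3·(≡5), b=11^2·(≡8) mod 11; (5|11)=+1, (8|11)=-1; (−1)^{3·2·5}·(+1)^2·(-1)^3 = -1.
v=2: v_2(a)=2, v_2(b)=2; units ≡ 5, 7 (mod 8); ε·ε+αω+βω = 0·1+2·0+2·1 ≡ 0  ⇒  (a,b)_2 = +1.
v=∞: -19019 < 0 and -1105 < 0  ⇒  (a,b)_∞ = -1.
v=5: a=5^2·(≡4), b=5^-1·(≡4) mod 5; (4|5)=+1, (4|5)=+1; (−1)^{2·-1·2}·(+1)^-1·(+1)^2 = +1.
v=17: a=17^2·(≡9), b=17^1·(≡10) mod 17; (9|17)=+1, (10|17)=-1; (−1)^{2·1·8}·(+1)^1·(-1)^2 = +1.
v=19: a=19^3·(≡6), b=19^2·(≡17) mod 19; (6|19)=+1, (17|19)=+1; (−1)^{3·2·9}·(+1)^2·(+1)^3 = +1.
v=7: a=7^3·(≡3), b=7^2·(≡1) mod 7; (3|7)=-1, (1|7)=+1; (−1)^{3·2·3}·(-1)^2·(+1)^3 = +1.
v=13: a=13^1·(≡8), b=13^1·(≡7) mod 13; (8|13)=-1, (7|13)=-1; (−1)^{1·1·6}·(-1)^1·(-1)^1 = +1.
Ram(-19019, -1105) = {11, ∞}; no ℚ_11-point on the conic.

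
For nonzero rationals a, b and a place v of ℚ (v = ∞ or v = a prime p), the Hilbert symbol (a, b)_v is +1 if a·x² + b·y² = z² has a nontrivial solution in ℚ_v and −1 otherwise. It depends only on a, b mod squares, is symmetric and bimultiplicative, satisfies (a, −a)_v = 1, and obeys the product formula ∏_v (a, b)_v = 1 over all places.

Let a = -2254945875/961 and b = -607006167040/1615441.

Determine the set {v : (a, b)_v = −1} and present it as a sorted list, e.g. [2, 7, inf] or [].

[3, 7, 17, inf]

Mod squares: a ≡ -533715, b ≡ -10465. Check v ∈ {∞, 2, 3, 5, 7, 13, 17, 23, 31, 41}.
v=23: a=23^1·(≡12), b=23^1·(≡7) mod 23; (12|23)=+1, (7|23)=-1; (−1)^{1·1·11}·(+1)^1·(-1)^1 = +1.
v=7: a=7^1·(≡5), b=7^3·(≡3) mod 7; (5|7)=-1, (3|7)=-1; (−1)^{1·3·3}·(-1)^3·(-1)^1 = -1.
v=41: a=41^0·(≡39), b=41^-2·(≡31) mod 41; (39|41)=+1, (31|41)=+1; (−1)^{0·-2·20}·(+1)^-2·(+1)^0 = +1.
v=17: a=17^1·(≡4), b=17^2·(≡3) mod 17; (4|17)=+1, (3|17)=-1; (−1)^{1·2·8}·(+1)^2·(-1)^1 = -1.
v=3: a=3^1·(≡1), b=3^0·(≡2) mod 3; (1|3)=+1, (2|3)=-1; (−1)^{1·0·1}·(+1)^0·(-1)^1 = -1.
v=31: a=31^-2·(≡15), b=31^-2·(≡13) mod 31; (15|31)=-1, (13|31)=-1; (−1)^{-2·-2·15}·(-1)^-2·(-1)^-2 = +1.
v=∞: -533715 < 0 and -10465 < 0  ⇒  (a,b)_∞ = -1.
v=5: a=5^3·(≡3), b=5^1·(≡2) mod 5; (3|5)=-1, (2|5)=-1; (−1)^{3·1·2}·(-1)^1·(-1)^3 = +1.
v=13: a=13^3·(≡12), b=13^1·(≡12) mod 13; (12|13)=+1, (12|13)=+1; (−1)^{3·1·6}·(+1)^1·(+1)^3 = +1.
v=2: v_2(a)=0, v_2(b)=12; units ≡ 5, 7 (mod 8); ε·ε+αω+βω = 0·1+0·0+12·1 ≡ 0  ⇒  (a,b)_2 = +1.
|Ram(-533715, -10465)| = 4, even; anisotropic at {3, 7, 17, ∞}.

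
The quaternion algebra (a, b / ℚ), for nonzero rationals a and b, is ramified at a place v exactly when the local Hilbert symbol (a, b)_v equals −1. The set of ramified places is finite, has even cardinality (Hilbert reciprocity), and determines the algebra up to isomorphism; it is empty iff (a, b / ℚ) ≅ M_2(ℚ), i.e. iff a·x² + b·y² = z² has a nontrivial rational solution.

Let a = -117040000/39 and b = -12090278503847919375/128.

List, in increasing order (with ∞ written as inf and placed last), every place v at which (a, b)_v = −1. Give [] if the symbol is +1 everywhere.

(a, b) ≡ (-114114, -16302) mod (ℚ^×)²; places V = {2, 3, 5, 7, 11, 13, 19, ∞}.
(a,b)_13: α=-1, u≡9; β=3, v≡5 (mod 13); (9|13)=+1, (5|13)=-1; sign (−1)^0·+1^3·-1^-1 = -1.
(a,b)_∞: sgn(-114114)=−, sgn(-16302)=−, so -1.
(a,b)_7: α=1, u≡1; β=2, v≡1 (mod 7); (1|7)=+1, (1|7)=+1; sign (−1)^0·+1^2·+1^1 = +1.
(a,b)_19: α=1, u≡9; β=3, v≡11 (mod 19); (9|19)=+1, (11|19)=+1; sign (−1)^1·+1^3·+1^1 = -1.
(a,b)_5: α=4, u≡4; β=4, v≡3 (mod 5); (4|5)=+1, (3|5)=-1; sign (−1)^0·+1^4·-1^4 = +1.
(a,b)_2: α=7, β=-7; u≡7, v≡1 (mod 8); ε(u)ε(v)=1·0, αω(v)=7·0, βω(u)=-7·0; sum ≡ 0  ⇒  +1.
(a,b)_11: α=1, u≡6; β=3, v≡4 (mod 11); (6|11)=-1, (4|11)=+1; sign (−1)^1·-1^3·+1^1 = +1.
(a,b)_3: α=-1, u≡2; β=9, v≡2 (mod 3); (2|3)=-1, (2|3)=-1; sign (−1)^1·-1^9·-1^-1 = -1.
Ram(-114114, -16302) = {3, 13, 19, ∞}; no ℚ_3-point on the conic.

[3, 13, 19, inf]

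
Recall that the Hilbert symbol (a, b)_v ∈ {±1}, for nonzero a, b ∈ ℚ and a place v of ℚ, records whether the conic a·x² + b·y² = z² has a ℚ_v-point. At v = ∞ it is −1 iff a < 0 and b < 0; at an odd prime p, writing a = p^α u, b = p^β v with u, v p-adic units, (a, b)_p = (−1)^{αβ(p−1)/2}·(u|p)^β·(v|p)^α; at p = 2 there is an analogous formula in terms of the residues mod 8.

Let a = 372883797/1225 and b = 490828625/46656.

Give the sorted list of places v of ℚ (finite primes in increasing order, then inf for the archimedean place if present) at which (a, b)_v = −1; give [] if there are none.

[3, 5, 7, 19]

Mod squares: a ≡ 245157, b ≡ 23345. Check v ∈ {∞, 2, 3, 5, 7, 11, 13, 17, 19, 23, 29}.
v=11: a=11^1·(≡9), b=11^0·(≡9) mod 11; (9|11)=+1, (9|11)=+1; (−1)^{1·0·5}·(+1)^0·(+1)^1 = +1.
v=13: a=13^2·(≡9), b=13^0·(≡12) mod 13; (9|13)=+1, (12|13)=+1; (−1)^{2·0·6}·(+1)^0·(+1)^2 = +1.
v=23: a=23^1·(≡5), b=23^1·(≡18) mod 23; (5|23)=-1, (18|23)=+1; (−1)^{1·1·11}·(-1)^1·(+1)^1 = +1.
v=17: a=17^1·(≡6), b=17^0·(≡15) mod 17; (6|17)=-1, (15|17)=+1; (−1)^{1·0·8}·(-1)^0·(+1)^1 = +1.
v=2: v_2(a)=0, v_2(b)=-6; units ≡ 5, 1 (mod 8); ε·ε+αω+βω = 0·0+0·0+-6·1 ≡ 0  ⇒  (a,b)_2 = +1.
v=19: a=19^1·(≡15), b=19^0·(≡13) mod 19; (15|19)=-1, (13|19)=-1; (−1)^{1·0·9}·(-1)^0·(-1)^1 = -1.
v=5: a=5^-2·(≡3), b=5^3·(≡4) mod 5; (3|5)=-1, (4|5)=+1; (−1)^{-2·3·2}·(-1)^3·(+1)^-2 = -1.
v=29: a=29^0·(≡4), b=29^3·(≡6) mod 29; (4|29)=+1, (6|29)=+1; (−1)^{0·3·14}·(+1)^3·(+1)^0 = +1.
v=7: a=7^-2·(≡5), b=7^1·(≡5) mod 7; (5|7)=-1, (5|7)=-1; (−1)^{-2·1·3}·(-1)^1·(-1)^-2 = -1.
v=∞: 245157 > 0 and 23345 > 0  ⇒  (a,b)_∞ = +1.
v=3: a=3^3·(≡2), b=3^-6·(≡2) mod 3; (2|3)=-1, (2|3)=-1; (−1)^{3·-6·1}·(-1)^-6·(-1)^3 = -1.
Ram(245157, 23345) = {3, 5, 7, 19}; no ℚ_3-point on the conic.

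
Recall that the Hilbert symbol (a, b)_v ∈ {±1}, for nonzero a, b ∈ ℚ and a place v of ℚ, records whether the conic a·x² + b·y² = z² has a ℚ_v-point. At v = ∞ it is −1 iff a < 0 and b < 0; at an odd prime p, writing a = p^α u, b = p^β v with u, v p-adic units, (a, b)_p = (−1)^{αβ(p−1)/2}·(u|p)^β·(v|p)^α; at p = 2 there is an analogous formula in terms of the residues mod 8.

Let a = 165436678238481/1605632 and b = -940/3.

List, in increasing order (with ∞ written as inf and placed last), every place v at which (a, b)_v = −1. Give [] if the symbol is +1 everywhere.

Mod squares: a ≡ 7439442, b ≡ -705. Check v ∈ {∞, 2, 3, 5, 7, 13, 19, 23, 31, 37, 47}.
v=5: a=5^0·(≡3), b=5^1·(≡4) mod 5; (3|5)=-1, (4|5)=+1; (−1)^{0·1·2}·(-1)^1·(+1)^0 = -1.
v=7: a=7^-2·(≡6), b=7^0·(≡4) mod 7; (6|7)=-1, (4|7)=+1; (−1)^{-2·0·3}·(-1)^0·(+1)^-2 = +1.
v=3: a=3^7·(≡2), b=3^-1·(≡2) mod 3; (2|3)=-1, (2|3)=-1; (−1)^{7·-1·1}·(-1)^-1·(-1)^7 = -1.
v=23: a=23^1·(≡7), b=23^0·(≡1) mod 23; (7|23)=-1, (1|23)=+1; (−1)^{1·0·11}·(-1)^0·(+1)^1 = +1.
v=19: a=19^2·(≡1), b=19^0·(≡16) mod 19; (1|19)=+1, (16|19)=+1; (−1)^{2·0·9}·(+1)^0·(+1)^2 = +1.
v=13: a=13^2·(≡12), b=13^0·(≡3) mod 13; (12|13)=+1, (3|13)=+1; (−1)^{2·0·6}·(+1)^0·(+1)^2 = +1.
v=47: a=47^1·(≡27), b=47^1·(≡9) mod 47; (27|47)=+1, (9|47)=+1; (−1)^{1·1·23}·(+1)^1·(+1)^1 = -1.
v=37: a=37^1·(≡6), b=37^0·(≡32) mod 37; (6|37)=-1, (32|37)=-1; (−1)^{1·0·18}·(-1)^0·(-1)^1 = -1.
v=∞: 7439442 > 0 and -705 < 0  ⇒  (a,b)_∞ = +1.
v=31: a=31^1·(≡29), b=31^0·(≡7) mod 31; (29|31)=-1, (7|31)=+1; (−1)^{1·0·15}·(-1)^0·(+1)^1 = +1.
v=2: v_2(a)=-15, v_2(b)=2; units ≡ 1, 7 (mod 8); ε·ε+αω+βω = 0·1+-15·0+2·0 ≡ 0  ⇒  (a,b)_2 = +1.
|Ram(7439442, -705)| = 4, even; anisotropic at {3, 5, 37, 47}.

[3, 5, 37, 47]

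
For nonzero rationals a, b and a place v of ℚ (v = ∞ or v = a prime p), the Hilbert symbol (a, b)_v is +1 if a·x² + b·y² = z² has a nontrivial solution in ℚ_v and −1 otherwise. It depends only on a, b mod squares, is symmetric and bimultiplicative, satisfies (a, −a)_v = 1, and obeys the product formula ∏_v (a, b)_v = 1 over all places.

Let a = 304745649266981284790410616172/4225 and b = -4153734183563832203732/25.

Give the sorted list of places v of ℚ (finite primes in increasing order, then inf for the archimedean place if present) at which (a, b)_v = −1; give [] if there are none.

[2, 7, 41, 47]

Mod squares: a ≡ 18003867, b ≡ -20213. Check v ∈ {∞, 2, 3, 5, 7, 11, 13, 17, 29, 37, 41, 47}.
v=11: a=11^2·(≡10), b=11^2·(≡1) mod 11; (10|11)=-1, (1|11)=+1; (−1)^{2·2·5}·(-1)^2·(+1)^2 = +1.
v=13: a=13^-2·(≡7), b=13^0·(≡6) mod 13; (7|13)=-1, (6|13)=-1; (−1)^{-2·0·6}·(-1)^0·(-1)^-2 = +1.
v=41: a=41^4·(≡38), b=41^3·(≡37) mod 41; (38|41)=-1, (37|41)=+1; (−1)^{4·3·20}·(-1)^3·(+1)^4 = -1.
v=29: a=29^1·(≡23), b=29^1·(≡24) mod 29; (23|29)=+1, (24|29)=+1; (−1)^{1·1·14}·(+1)^1·(+1)^1 = +1.
v=3: a=3^1·(≡2), b=3^0·(≡1) mod 3; (2|3)=-1, (1|3)=+1; (−1)^{1·0·1}·(-1)^0·(+1)^1 = +1.
v=2: v_2(a)=2, v_2(b)=2; units ≡ 3, 3 (mod 8); ε·ε+αω+βω = 1·1+2·1+2·1 ≡ 1  ⇒  (a,b)_2 = -1.
v=17: a=17^5·(≡9), b=17^5·(≡1) mod 17; (9|17)=+1, (1|17)=+1; (−1)^{5·5·8}·(+1)^5·(+1)^5 = +1.
v=37: a=37^3·(≡1), b=37^2·(≡1) mod 37; (1|37)=+1, (1|37)=+1; (−1)^{3·2·18}·(+1)^2·(+1)^3 = +1.
v=7: a=7^3·(≡5), b=7^0·(≡6) mod 7; (5|7)=-1, (6|7)=-1; (−1)^{3·0·3}·(-1)^0·(-1)^3 = -1.
v=5: a=5^-2·(≡3), b=5^-2·(≡3) mod 5; (3|5)=-1, (3|5)=-1; (−1)^{-2·-2·2}·(-1)^-2·(-1)^-2 = +1.
v=∞: 18003867 > 0 and -20213 < 0  ⇒  (a,b)_∞ = +1.
v=47: a=47^3·(≡26), b=47^2·(≡30) mod 47; (26|47)=-1, (30|47)=-1; (−1)^{3·2·23}·(-1)^2·(-1)^3 = -1.
(18003867, -20213 / ℚ) ramifies at {2, 7, 41, 47}: a division algebra.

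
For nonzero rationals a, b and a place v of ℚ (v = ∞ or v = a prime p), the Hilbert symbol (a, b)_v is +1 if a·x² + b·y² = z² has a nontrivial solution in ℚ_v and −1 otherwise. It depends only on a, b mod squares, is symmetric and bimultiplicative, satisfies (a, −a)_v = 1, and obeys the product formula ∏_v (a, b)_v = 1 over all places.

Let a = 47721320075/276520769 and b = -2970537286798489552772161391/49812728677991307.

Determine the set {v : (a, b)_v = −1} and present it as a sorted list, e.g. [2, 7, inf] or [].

[2, 41]

Mod squares: a ≡ 13243, b ≡ -1469973. Check v ∈ {∞, 2, 3, 5, 7, 11, 13, 17, 19, 37, 41, 53}.
v=13: a=13^2·(≡10), b=13^8·(≡7) mod 13; (10|13)=+1, (7|13)=-1; (−1)^{2·8·6}·(+1)^8·(-1)^2 = +1.
v=5: a=5^2·(≡2), b=5^0·(≡2) mod 5; (2|5)=-1, (2|5)=-1; (−1)^{2·0·2}·(-1)^0·(-1)^2 = +1.
v=53: a=53^-2·(≡28), b=53^-2·(≡12) mod 53; (28|53)=+1, (12|53)=-1; (−1)^{-2·-2·26}·(+1)^-2·(-1)^-2 = +1.
v=17: a=17^3·(≡7), b=17^9·(≡7) mod 17; (7|17)=-1, (7|17)=-1; (−1)^{3·9·8}·(-1)^9·(-1)^3 = +1.
v=11: a=11^2·(≡7), b=11^2·(≡9) mod 11; (7|11)=-1, (9|11)=+1; (−1)^{2·2·5}·(-1)^2·(+1)^2 = +1.
v=7: a=7^-4·(≡6), b=7^-6·(≡3) mod 7; (6|7)=-1, (3|7)=-1; (−1)^{-4·-6·3}·(-1)^-6·(-1)^-4 = +1.
v=37: a=37^0·(≡25), b=37^1·(≡36) mod 37; (25|37)=+1, (36|37)=+1; (−1)^{0·1·18}·(+1)^1·(+1)^0 = +1.
v=41: a=41^-1·(≡32), b=41^-3·(≡15) mod 41; (32|41)=+1, (15|41)=-1; (−1)^{-1·-3·20}·(+1)^-3·(-1)^-1 = -1.
v=∞: 13243 > 0 and -1469973 < 0  ⇒  (a,b)_∞ = +1.
v=19: a=19^1·(≡2), b=19^3·(≡4) mod 19; (2|19)=-1, (4|19)=+1; (−1)^{1·3·9}·(-1)^3·(+1)^1 = +1.
v=2: v_2(a)=0, v_2(b)=0; units ≡ 3, 3 (mod 8); ε·ε+αω+βω = 1·1+0·1+0·1 ≡ 1  ⇒  (a,b)_2 = -1.
v=3: a=3^0·(≡1), b=3^-7·(≡2) mod 3; (1|3)=+1, (2|3)=-1; (−1)^{0·-7·1}·(+1)^-7·(-1)^0 = +1.
Ram(13243, -1469973) = {2, 41}; no ℚ_2-point on the conic.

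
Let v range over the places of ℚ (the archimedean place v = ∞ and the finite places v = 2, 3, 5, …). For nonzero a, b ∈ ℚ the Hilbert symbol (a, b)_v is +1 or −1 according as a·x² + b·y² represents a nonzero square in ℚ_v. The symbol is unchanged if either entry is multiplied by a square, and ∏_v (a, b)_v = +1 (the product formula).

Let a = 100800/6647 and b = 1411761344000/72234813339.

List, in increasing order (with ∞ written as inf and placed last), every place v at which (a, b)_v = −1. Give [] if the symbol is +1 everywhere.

[23, 37]

(a, b) ≡ (161, 161690) mod (ℚ^×)²; places V = {2, 3, 5, 7, 13, 17, 19, 23, 31, 37, ∞}.
(a,b)_2: α=6, β=9; u≡1, v≡5 (mod 8); ε(u)ε(v)=0·0, αω(v)=6·1, βω(u)=9·0; sum ≡ 0  ⇒  +1.
(a,b)_5: α=2, u≡1; β=3, v≡3 (mod 5); (1|5)=+1, (3|5)=-1; sign (−1)^0·+1^3·-1^2 = +1.
(a,b)_3: α=2, u≡2; β=-4, v≡2 (mod 3); (2|3)=-1, (2|3)=-1; sign (−1)^0·-1^-4·-1^2 = +1.
(a,b)_17: α=-2, u≡4; β=-2, v≡5 (mod 17); (4|17)=+1, (5|17)=-1; sign (−1)^0·+1^-2·-1^-2 = +1.
(a,b)_7: α=1, u≡2; β=2, v≡4 (mod 7); (2|7)=+1, (4|7)=+1; sign (−1)^0·+1^2·+1^1 = +1.
(a,b)_37: α=0, u≡19; β=1, v≡11 (mod 37); (19|37)=-1, (11|37)=+1; sign (−1)^0·-1^1·+1^0 = -1.
(a,b)_19: α=0, u≡11; β=-1, v≡9 (mod 19); (11|19)=+1, (9|19)=+1; sign (−1)^0·+1^-1·+1^0 = +1.
(a,b)_13: α=0, u≡6; β=-2, v≡3 (mod 13); (6|13)=-1, (3|13)=+1; sign (−1)^0·-1^-2·+1^0 = +1.
(a,b)_31: α=0, u≡11; β=-2, v≡19 (mod 31); (11|31)=-1, (19|31)=+1; sign (−1)^0·-1^-2·+1^0 = +1.
(a,b)_23: α=-1, u≡17; β=3, v≡21 (mod 23); (17|23)=-1, (21|23)=-1; sign (−1)^1·-1^3·-1^-1 = -1.
(a,b)_∞: sgn(161)=+, sgn(161690)=+, so +1.
|Ram(161, 161690)| = 2, even; anisotropic at {23, 37}.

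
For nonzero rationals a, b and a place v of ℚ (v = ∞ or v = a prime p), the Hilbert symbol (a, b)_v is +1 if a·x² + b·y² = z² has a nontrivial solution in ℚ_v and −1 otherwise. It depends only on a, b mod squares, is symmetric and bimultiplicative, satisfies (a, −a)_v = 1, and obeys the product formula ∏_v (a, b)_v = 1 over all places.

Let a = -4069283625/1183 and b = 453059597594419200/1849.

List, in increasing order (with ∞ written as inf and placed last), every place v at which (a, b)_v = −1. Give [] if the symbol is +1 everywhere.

[5, 17]

Mod squares: a ≡ -150535, b ≡ 3542. Check v ∈ {∞, 2, 3, 5, 7, 11, 13, 17, 23, 29, 43}.
v=2: v_2(a)=0, v_2(b)=13; units ≡ 1, 3 (mod 8); ε·ε+αω+βω = 0·1+0·1+13·0 ≡ 0  ⇒  (a,b)_2 = +1.
v=43: a=43^0·(≡8), b=43^-2·(≡40) mod 43; (8|43)=-1, (40|43)=+1; (−1)^{0·-2·21}·(-1)^-2·(+1)^0 = +1.
v=3: a=3^2·(≡2), b=3^6·(≡2) mod 3; (2|3)=-1, (2|3)=-1; (−1)^{2·6·1}·(-1)^6·(-1)^2 = +1.
v=5: a=5^3·(≡2), b=5^2·(≡2) mod 5; (2|5)=-1, (2|5)=-1; (−1)^{3·2·2}·(-1)^2·(-1)^3 = -1.
v=17: a=17^1·(≡15), b=17^2·(≡11) mod 17; (15|17)=+1, (11|17)=-1; (−1)^{1·2·8}·(+1)^2·(-1)^1 = -1.
v=29: a=29^2·(≡20), b=29^0·(≡9) mod 29; (20|29)=+1, (9|29)=+1; (−1)^{2·0·14}·(+1)^0·(+1)^2 = +1.
v=11: a=11^1·(≡7), b=11^3·(≡3) mod 11; (7|11)=-1, (3|11)=+1; (−1)^{1·3·5}·(-1)^3·(+1)^1 = +1.
v=7: a=7^-1·(≡6), b=7^3·(≡4) mod 7; (6|7)=-1, (4|7)=+1; (−1)^{-1·3·3}·(-1)^3·(+1)^-1 = +1.
v=∞: -150535 < 0 and 3542 > 0  ⇒  (a,b)_∞ = +1.
v=13: a=13^-2·(≡5), b=13^0·(≡7) mod 13; (5|13)=-1, (7|13)=-1; (−1)^{-2·0·6}·(-1)^0·(-1)^-2 = +1.
v=23: a=23^1·(≡17), b=23^1·(≡13) mod 23; (17|23)=-1, (13|23)=+1; (−1)^{1·1·11}·(-1)^1·(+1)^1 = +1.
Ram(-150535, 3542) = {5, 17}; no ℚ_5-point on the conic.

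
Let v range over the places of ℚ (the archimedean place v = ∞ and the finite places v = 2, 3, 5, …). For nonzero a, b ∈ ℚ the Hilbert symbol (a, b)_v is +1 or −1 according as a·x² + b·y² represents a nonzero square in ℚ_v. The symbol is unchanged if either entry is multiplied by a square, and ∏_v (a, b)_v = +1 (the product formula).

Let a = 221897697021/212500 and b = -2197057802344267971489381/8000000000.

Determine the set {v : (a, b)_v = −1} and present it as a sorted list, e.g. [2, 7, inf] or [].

[5, 13]

(a, b) ≡ (36465, -6545) mod (ℚ^×)²; places V = {2, 3, 5, 7, 11, 13, 17, 19, ∞}.
(a,b)_5: α=-5, u≡2; β=-9, v≡4 (mod 5); (2|5)=-1, (4|5)=+1; sign (−1)^0·-1^-9·+1^-5 = -1.
(a,b)_3: α=5, u≡2; β=6, v≡1 (mod 3); (2|3)=-1, (1|3)=+1; sign (−1)^0·-1^6·+1^5 = +1.
(a,b)_7: α=2, u≡2; β=3, v≡6 (mod 7); (2|7)=+1, (6|7)=-1; sign (−1)^0·+1^3·-1^2 = +1.
(a,b)_11: α=1, u≡9; β=3, v≡10 (mod 11); (9|11)=+1, (10|11)=-1; sign (−1)^1·+1^3·-1^1 = +1.
(a,b)_19: α=4, u≡4; β=6, v≡10 (mod 19); (4|19)=+1, (10|19)=-1; sign (−1)^0·+1^6·-1^4 = +1.
(a,b)_∞: sgn(36465)=+, sgn(-6545)=−, so +1.
(a,b)_2: α=-2, β=-12; u≡1, v≡7 (mod 8); ε(u)ε(v)=0·1, αω(v)=-2·0, βω(u)=-12·0; sum ≡ 0  ⇒  +1.
(a,b)_17: α=-1, u≡14; β=3, v≡10 (mod 17); (14|17)=-1, (10|17)=-1; sign (−1)^0·-1^3·-1^-1 = +1.
(a,b)_13: α=1, u≡9; β=4, v≡8 (mod 13); (9|13)=+1, (8|13)=-1; sign (−1)^0·+1^4·-1^1 = -1.
Ram(36465, -6545) = {5, 13}; no ℚ_5-point on the conic.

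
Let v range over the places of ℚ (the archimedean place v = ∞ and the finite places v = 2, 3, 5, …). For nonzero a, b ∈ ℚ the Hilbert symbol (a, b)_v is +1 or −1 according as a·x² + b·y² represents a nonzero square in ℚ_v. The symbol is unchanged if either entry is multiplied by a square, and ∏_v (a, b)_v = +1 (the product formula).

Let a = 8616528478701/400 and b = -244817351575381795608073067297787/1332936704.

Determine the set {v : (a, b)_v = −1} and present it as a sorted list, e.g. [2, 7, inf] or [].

[11, 17, 19, 31]

(a, b) ≡ (1937221, -399993) mod (ℚ^×)²; places V = {2, 3, 5, 7, 11, 13, 17, 19, 23, 31, 37, 43, ∞}.
(a,b)_19: α=3, u≡7; β=2, v≡13 (mod 19); (7|19)=+1, (13|19)=-1; sign (−1)^0·+1^2·-1^3 = -1.
(a,b)_13: α=1, u≡6; β=0, v≡10 (mod 13); (6|13)=-1, (10|13)=+1; sign (−1)^0·-1^0·+1^1 = +1.
(a,b)_23: α=1, u≡8; β=3, v≡11 (mod 23); (8|23)=+1, (11|23)=-1; sign (−1)^1·+1^3·-1^1 = +1.
(a,b)_7: α=0, u≡3; β=2, v≡2 (mod 7); (3|7)=-1, (2|7)=+1; sign (−1)^0·-1^2·+1^0 = +1.
(a,b)_43: α=0, u≡2; β=-2, v≡25 (mod 43); (2|43)=-1, (25|43)=+1; sign (−1)^0·-1^-2·+1^0 = +1.
(a,b)_37: α=2, u≡12; β=4, v≡31 (mod 37); (12|37)=+1, (31|37)=-1; sign (−1)^0·+1^4·-1^2 = +1.
(a,b)_17: α=0, u≡6; β=5, v≡8 (mod 17); (6|17)=-1, (8|17)=+1; sign (−1)^0·-1^5·+1^0 = -1.
(a,b)_11: α=1, u≡5; β=-1, v≡1 (mod 11); (5|11)=+1, (1|11)=+1; sign (−1)^1·+1^-1·+1^1 = -1.
(a,b)_3: α=2, u≡1; β=15, v≡1 (mod 3); (1|3)=+1, (1|3)=+1; sign (−1)^0·+1^15·+1^2 = +1.
(a,b)_∞: sgn(1937221)=+, sgn(-399993)=−, so +1.
(a,b)_2: α=-4, β=-16; u≡5, v≡7 (mod 8); ε(u)ε(v)=0·1, αω(v)=-4·0, βω(u)=-16·1; sum ≡ 0  ⇒  +1.
(a,b)_31: α=1, u≡12; β=3, v≡30 (mod 31); (12|31)=-1, (30|31)=-1; sign (−1)^1·-1^3·-1^1 = -1.
(a,b)_5: α=-2, u≡1; β=0, v≡2 (mod 5); (1|5)=+1, (2|5)=-1; sign (−1)^0·+1^0·-1^-2 = +1.
|Ram(1937221, -399993)| = 4, even; anisotropic at {11, 17, 19, 31}.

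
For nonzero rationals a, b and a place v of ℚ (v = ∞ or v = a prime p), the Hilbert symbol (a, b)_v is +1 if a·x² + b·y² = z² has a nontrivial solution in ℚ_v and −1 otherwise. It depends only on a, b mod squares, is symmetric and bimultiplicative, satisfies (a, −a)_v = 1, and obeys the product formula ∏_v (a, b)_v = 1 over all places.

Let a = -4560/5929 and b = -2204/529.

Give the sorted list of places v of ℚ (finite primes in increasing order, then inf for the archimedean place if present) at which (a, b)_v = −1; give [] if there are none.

(a, b) ≡ (-285, -551) mod (ℚ^×)²; places V = {2, 3, 5, 7, 11, 19, 23, 29, ∞}.
(a,b)_7: α=-2, u≡2; β=0, v≡2 (mod 7); (2|7)=+1, (2|7)=+1; sign (−1)^0·+1^0·+1^-2 = +1.
(a,b)_∞: sgn(-285)=−, sgn(-551)=−, so -1.
(a,b)_5: α=1, u≡2; β=0, v≡4 (mod 5); (2|5)=-1, (4|5)=+1; sign (−1)^0·-1^0·+1^1 = +1.
(a,b)_2: α=4, β=2; u≡3, v≡1 (mod 8); ε(u)ε(v)=1·0, αω(v)=4·0, βω(u)=2·1; sum ≡ 0  ⇒  +1.
(a,b)_11: α=-2, u≡1; β=0, v≡7 (mod 11); (1|11)=+1, (7|11)=-1; sign (−1)^0·+1^0·-1^-2 = +1.
(a,b)_29: α=0, u≡24; β=1, v≡14 (mod 29); (24|29)=+1, (14|29)=-1; sign (−1)^0·+1^1·-1^0 = +1.
(a,b)_19: α=1, u≡7; β=1, v≡7 (mod 19); (7|19)=+1, (7|19)=+1; sign (−1)^1·+1^1·+1^1 = -1.
(a,b)_3: α=1, u≡1; β=0, v≡1 (mod 3); (1|3)=+1, (1|3)=+1; sign (−1)^0·+1^0·+1^1 = +1.
(a,b)_23: α=0, u≡15; β=-2, v≡4 (mod 23); (15|23)=-1, (4|23)=+1; sign (−1)^0·-1^-2·+1^0 = +1.
|Ram(-285, -551)| = 2, even; anisotropic at {19, ∞}.

[19, inf]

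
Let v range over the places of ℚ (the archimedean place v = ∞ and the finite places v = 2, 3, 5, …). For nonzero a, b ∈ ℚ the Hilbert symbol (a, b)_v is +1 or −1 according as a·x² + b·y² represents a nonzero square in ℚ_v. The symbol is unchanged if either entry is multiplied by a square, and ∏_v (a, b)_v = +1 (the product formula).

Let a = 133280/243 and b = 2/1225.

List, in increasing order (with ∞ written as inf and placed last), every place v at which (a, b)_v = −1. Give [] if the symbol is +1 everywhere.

Mod squares: a ≡ 510, b ≡ 2. Check v ∈ {∞, 2, 3, 5, 7, 17}.
v=2: v_2(a)=5, v_2(b)=1; units ≡ 7, 1 (mod 8); ε·ε+αω+βω = 1·0+5·0+1·0 ≡ 0  ⇒  (a,b)_2 = +1.
v=5: a=5^1·(≡2), b=5^-2·(≡3) mod 5; (2|5)=-1, (3|5)=-1; (−1)^{1·-2·2}·(-1)^-2·(-1)^1 = -1.
v=17: a=17^1·(≡4), b=17^0·(≡2) mod 17; (4|17)=+1, (2|17)=+1; (−1)^{1·0·8}·(+1)^0·(+1)^1 = +1.
v=3: a=3^-5·(≡2), b=3^0·(≡2) mod 3; (2|3)=-1, (2|3)=-1; (−1)^{-5·0·1}·(-1)^0·(-1)^-5 = -1.
v=∞: 510 > 0 and 2 > 0  ⇒  (a,b)_∞ = +1.
v=7: a=7^2·(≡5), b=7^-2·(≡4) mod 7; (5|7)=-1, (4|7)=+1; (−1)^{2·-2·3}·(-1)^-2·(+1)^2 = +1.
(510, 2 / ℚ) ramifies at {3, 5}: a division algebra.

[3, 5]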